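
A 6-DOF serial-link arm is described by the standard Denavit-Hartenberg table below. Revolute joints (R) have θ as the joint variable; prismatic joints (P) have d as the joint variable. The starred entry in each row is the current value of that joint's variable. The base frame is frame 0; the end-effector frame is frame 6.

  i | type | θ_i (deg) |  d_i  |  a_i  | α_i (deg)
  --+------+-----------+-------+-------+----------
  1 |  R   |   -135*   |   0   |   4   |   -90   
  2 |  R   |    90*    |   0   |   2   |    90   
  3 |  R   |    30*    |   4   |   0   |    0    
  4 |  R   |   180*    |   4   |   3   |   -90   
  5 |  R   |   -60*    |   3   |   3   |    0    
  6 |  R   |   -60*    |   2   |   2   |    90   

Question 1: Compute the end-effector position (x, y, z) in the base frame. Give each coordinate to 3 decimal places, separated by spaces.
after link 1: o_1 = (-2.8284, -2.8284, 0.0000)
after link 2: o_2 = (-2.8284, -2.8284, -2.0000)
after link 3: o_3 = (-5.6569, -5.6569, -2.0000)
after link 4: o_4 = (-9.5459, -7.4246, 0.5981)
after link 5: o_5 = (-13.7505, -6.8943, 0.3971)
after link 6: o_6 = (-15.8464, -7.2478, -1.4689)

-15.846 -7.248 -1.469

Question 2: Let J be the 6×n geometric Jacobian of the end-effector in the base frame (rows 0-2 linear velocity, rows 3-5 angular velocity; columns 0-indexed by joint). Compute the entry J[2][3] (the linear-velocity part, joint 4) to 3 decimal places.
-6.080

axis z_3 = (-0.7071,-0.7071,0.0000); lever o_n−o_3 = (-10.1896,-1.5910,0.5311)
cross product → J_v[:, 3] = (-0.3755,0.3755,-6.0801)
J_ω[:, 3] = z_3
entry J[2][3] = -6.0801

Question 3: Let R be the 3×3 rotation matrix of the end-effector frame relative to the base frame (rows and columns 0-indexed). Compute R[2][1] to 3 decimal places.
End-effector y-axis (col 1 of R) = (-0.6124,0.6124,-0.5000)
R[2][1] = -0.5000

-0.500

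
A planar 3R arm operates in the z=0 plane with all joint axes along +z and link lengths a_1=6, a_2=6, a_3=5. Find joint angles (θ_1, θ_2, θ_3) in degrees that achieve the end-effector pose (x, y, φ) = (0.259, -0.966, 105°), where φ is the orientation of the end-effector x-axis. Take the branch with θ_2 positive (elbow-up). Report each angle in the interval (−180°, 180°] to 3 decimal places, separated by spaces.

-134.998 119.999 119.999

wrist centre = target − a_3·(cos φ, sin φ) = (1.5531, -5.7956)
cos θ_2 = (36.0014−6²−6²)/(2·6·6) = -0.5000; θ_2 = 119.9987° (elbow-up)
β = atan2(-5.7956,1.5531) = -74.9985°; ψ = atan2(5.1962,3.0001) = 59.9993°
θ_1 = β − ψ = -134.9979°
θ_3 = φ − θ_1 − θ_2 = 119.9992° (wrapped to (-180°,180°])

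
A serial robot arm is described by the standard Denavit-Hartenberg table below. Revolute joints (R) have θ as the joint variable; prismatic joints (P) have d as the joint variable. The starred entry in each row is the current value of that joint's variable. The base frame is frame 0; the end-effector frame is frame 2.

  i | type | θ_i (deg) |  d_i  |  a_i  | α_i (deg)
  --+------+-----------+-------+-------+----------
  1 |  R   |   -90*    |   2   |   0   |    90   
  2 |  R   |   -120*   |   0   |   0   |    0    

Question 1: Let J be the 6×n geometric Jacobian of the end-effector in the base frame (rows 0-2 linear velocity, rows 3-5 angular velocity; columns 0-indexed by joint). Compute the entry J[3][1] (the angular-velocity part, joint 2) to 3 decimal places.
axis z_1 = (-1.0000,-0.0000,0.0000); lever o_n−o_1 = (0.0000,0.0000,0.0000)
cross product → J_v[:, 1] = (-0.0000,0.0000,0.0000)
J_ω[:, 1] = z_1
entry J[3][1] = -1.0000

-1.000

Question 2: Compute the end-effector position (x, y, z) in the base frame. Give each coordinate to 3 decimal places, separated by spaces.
0.000 0.000 2.000

after link 1: o_1 = (0.0000, 0.0000, 2.0000)
after link 2: o_2 = (0.0000, 0.0000, 2.0000)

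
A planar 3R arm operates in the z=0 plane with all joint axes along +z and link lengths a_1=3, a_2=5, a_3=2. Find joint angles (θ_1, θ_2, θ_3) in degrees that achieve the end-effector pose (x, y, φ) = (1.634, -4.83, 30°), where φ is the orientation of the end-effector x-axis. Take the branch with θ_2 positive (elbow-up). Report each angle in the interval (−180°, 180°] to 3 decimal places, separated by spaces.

-150.002 90.003 89.999

wrist centre = target − a_3·(cos φ, sin φ) = (-0.0981, -5.8300)
cos θ_2 = (33.9985−3²−5²)/(2·3·5) = -0.0000; θ_2 = 90.0028° (elbow-up)
β = atan2(-5.8300,-0.0981) = -90.9635°; ψ = atan2(5.0000,2.9998) = 59.0383°
θ_1 = β − ψ = -150.0019°
θ_3 = φ − θ_1 − θ_2 = 89.9990° (wrapped to (-180°,180°])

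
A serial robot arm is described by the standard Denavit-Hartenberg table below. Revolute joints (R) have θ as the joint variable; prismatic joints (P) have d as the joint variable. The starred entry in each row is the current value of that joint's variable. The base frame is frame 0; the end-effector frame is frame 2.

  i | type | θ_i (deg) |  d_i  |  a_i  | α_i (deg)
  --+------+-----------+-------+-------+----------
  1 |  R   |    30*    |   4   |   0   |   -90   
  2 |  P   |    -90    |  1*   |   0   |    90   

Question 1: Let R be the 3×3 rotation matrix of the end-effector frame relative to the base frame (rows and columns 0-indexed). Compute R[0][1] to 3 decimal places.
End-effector y-axis (col 1 of R) = (-0.5000,0.8660,0.0000)
R[0][1] = -0.5000

-0.500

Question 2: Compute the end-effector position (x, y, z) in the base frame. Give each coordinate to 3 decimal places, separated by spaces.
after link 1: o_1 = (0.0000, 0.0000, 4.0000)
after link 2: o_2 = (-0.5000, 0.8660, 4.0000)

-0.500 0.866 4.000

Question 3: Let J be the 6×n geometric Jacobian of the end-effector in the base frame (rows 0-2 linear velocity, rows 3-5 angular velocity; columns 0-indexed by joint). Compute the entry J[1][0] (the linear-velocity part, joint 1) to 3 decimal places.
-0.500

axis z_0 = ẑ; lever o_n−o_0 = (-0.5000,0.8660,4.0000)
cross product → J_v[:, 0] = (-0.8660,-0.5000,0.0000)
J_ω[:, 0] = z_0
entry J[1][0] = -0.5000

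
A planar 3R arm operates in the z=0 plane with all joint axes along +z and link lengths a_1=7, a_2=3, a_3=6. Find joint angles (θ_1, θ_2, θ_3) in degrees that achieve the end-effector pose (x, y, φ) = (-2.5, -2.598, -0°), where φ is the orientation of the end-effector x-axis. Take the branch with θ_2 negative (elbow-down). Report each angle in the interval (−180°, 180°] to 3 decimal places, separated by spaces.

-146.008 -60.001 -153.991

wrist centre = target − a_3·(cos φ, sin φ) = (-8.5000, -2.5980)
cos θ_2 = (78.9996−7²−3²)/(2·7·3) = 0.5000; θ_2 = -60.0006° (elbow-down)
β = atan2(-2.5980,-8.5000) = -163.0044°; ψ = atan2(-2.5981,8.5000) = -16.9962°
θ_1 = β − ψ = -146.0081°
θ_3 = φ − θ_1 − θ_2 = -153.9912° (wrapped to (-180°,180°])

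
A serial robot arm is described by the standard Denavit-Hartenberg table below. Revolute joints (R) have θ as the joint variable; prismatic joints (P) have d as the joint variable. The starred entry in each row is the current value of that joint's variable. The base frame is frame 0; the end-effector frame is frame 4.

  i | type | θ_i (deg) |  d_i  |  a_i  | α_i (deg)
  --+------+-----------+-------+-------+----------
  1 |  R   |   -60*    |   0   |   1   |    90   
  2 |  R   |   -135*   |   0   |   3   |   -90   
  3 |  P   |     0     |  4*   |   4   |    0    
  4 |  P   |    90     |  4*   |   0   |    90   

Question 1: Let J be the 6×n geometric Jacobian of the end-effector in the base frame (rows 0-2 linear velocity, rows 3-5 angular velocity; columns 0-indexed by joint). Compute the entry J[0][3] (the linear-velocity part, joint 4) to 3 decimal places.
0.354

prismatic axis z_3 = (0.3536,-0.6124,-0.7071)
J_v[:, 3] = z_3; J_ω[:, 3] = (0,0,0)
entry J[0][3] = 0.3536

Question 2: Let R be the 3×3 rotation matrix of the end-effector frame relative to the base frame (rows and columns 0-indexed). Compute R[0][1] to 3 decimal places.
End-effector y-axis (col 1 of R) = (0.3536,-0.6124,-0.7071)
R[0][1] = 0.3536

0.354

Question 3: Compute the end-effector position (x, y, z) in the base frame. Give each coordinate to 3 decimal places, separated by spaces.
0.854 -1.478 -10.607

after link 1: o_1 = (0.5000, -0.8660, 0.0000)
after link 2: o_2 = (-0.5607, 0.9711, -2.1213)
after link 3: o_3 = (-0.5607, 0.9711, -7.7782)
after link 4: o_4 = (0.8536, -1.4784, -10.6066)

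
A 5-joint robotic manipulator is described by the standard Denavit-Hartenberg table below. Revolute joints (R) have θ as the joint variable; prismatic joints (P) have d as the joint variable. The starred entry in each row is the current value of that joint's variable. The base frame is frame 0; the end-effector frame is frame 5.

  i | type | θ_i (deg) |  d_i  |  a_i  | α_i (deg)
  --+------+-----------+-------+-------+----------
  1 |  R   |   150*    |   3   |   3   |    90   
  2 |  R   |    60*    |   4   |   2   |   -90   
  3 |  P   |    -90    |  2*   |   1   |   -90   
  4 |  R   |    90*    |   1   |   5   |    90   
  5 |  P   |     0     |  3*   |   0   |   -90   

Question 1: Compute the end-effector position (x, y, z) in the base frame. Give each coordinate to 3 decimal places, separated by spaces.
after link 1: o_1 = (-2.5981, 1.5000, 3.0000)
after link 2: o_2 = (-1.4641, 5.4641, 4.7321)
after link 3: o_3 = (0.5359, 5.4641, 5.7321)
after link 4: o_4 = (-3.6471, 7.8792, 4.0981)
after link 5: o_5 = (-2.1471, 10.4772, 4.0981)

-2.147 10.477 4.098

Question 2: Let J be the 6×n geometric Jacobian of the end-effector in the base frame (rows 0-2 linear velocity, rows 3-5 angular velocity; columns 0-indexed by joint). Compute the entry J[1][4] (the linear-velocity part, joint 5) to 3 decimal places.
0.866

prismatic axis z_4 = (0.5000,0.8660,0.0000)
J_v[:, 4] = z_4; J_ω[:, 4] = (0,0,0)
entry J[1][4] = 0.8660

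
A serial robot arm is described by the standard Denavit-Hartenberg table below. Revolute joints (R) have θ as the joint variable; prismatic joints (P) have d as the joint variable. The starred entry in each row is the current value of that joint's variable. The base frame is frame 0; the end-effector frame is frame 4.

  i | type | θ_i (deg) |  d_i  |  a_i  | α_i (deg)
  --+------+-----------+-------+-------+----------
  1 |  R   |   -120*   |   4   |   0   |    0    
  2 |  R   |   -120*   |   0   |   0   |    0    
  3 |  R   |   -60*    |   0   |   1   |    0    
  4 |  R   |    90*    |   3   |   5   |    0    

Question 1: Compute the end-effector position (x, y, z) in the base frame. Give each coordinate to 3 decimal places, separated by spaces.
-3.830 3.366 7.000

after link 1: o_1 = (0.0000, 0.0000, 4.0000)
after link 2: o_2 = (0.0000, 0.0000, 4.0000)
after link 3: o_3 = (0.5000, 0.8660, 4.0000)
after link 4: o_4 = (-3.8301, 3.3660, 7.0000)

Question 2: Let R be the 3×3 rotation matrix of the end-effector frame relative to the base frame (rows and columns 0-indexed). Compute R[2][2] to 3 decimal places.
1.000

End-effector z-axis (col 2 of R) = (0.0000,0.0000,1.0000)
R[2][2] = 1.0000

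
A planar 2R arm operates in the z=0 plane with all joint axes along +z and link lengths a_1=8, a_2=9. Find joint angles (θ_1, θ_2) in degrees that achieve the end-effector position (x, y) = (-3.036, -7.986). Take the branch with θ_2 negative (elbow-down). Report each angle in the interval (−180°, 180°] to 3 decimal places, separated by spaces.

-44.996 -120.003

cos θ_2 = (72.9935−8²−9²)/(2·8·9) = -0.5000; θ_2 = -120.0030° (elbow-down)
β = atan2(-7.9860,-3.0360) = -110.8151°; ψ = atan2(-7.7940,3.4996) = -65.8194°
θ_1 = β − ψ = -44.9957°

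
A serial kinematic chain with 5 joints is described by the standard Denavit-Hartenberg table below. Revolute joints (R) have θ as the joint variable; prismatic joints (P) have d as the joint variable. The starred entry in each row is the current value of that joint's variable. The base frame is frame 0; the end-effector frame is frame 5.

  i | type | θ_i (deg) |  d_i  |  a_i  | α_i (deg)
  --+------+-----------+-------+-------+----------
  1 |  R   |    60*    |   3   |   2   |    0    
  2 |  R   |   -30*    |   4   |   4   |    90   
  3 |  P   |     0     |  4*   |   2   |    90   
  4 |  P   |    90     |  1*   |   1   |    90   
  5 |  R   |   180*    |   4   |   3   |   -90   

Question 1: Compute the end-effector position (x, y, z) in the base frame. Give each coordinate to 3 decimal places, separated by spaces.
after link 1: o_1 = (1.0000, 1.7321, 3.0000)
after link 2: o_2 = (4.4641, 3.7321, 7.0000)
after link 3: o_3 = (8.1962, 1.2679, 7.0000)
after link 4: o_4 = (8.6962, 0.4019, 6.0000)
after link 5: o_5 = (10.6603, 5.0000, 6.0000)

10.660 5.000 6.000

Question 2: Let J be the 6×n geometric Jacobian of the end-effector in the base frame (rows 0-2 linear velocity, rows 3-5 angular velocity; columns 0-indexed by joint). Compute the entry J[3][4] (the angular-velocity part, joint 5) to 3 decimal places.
0.866

axis z_4 = (0.8660,0.5000,-0.0000); lever o_n−o_4 = (1.9641,4.5981,-0.0000)
cross product → J_v[:, 4] = (-0.0000,0.0000,3.0000)
J_ω[:, 4] = z_4
entry J[3][4] = 0.8660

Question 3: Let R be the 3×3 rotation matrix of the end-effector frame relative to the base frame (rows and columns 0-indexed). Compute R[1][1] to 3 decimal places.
-0.500

End-effector y-axis (col 1 of R) = (-0.8660,-0.5000,0.0000)
R[1][1] = -0.5000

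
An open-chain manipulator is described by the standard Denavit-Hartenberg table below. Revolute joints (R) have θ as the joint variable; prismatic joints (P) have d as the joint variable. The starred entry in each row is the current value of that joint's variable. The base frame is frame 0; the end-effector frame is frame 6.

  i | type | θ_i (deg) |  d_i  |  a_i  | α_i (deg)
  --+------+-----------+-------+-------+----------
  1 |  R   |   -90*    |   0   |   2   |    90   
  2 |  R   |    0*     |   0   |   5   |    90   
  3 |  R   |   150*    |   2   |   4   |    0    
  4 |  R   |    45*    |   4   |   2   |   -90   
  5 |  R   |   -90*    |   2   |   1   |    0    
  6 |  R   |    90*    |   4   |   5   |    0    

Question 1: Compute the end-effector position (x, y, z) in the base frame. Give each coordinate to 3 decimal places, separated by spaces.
after link 1: o_1 = (0.0000, -2.0000, 0.0000)
after link 2: o_2 = (0.0000, -7.0000, 0.0000)
after link 3: o_3 = (-2.0000, -3.5359, -2.0000)
after link 4: o_4 = (-1.4824, -1.6040, -6.0000)
after link 5: o_5 = (0.4495, -2.1217, -7.0000)
after link 6: o_6 = (5.6073, 1.6727, -7.0000)

5.607 1.673 -7.000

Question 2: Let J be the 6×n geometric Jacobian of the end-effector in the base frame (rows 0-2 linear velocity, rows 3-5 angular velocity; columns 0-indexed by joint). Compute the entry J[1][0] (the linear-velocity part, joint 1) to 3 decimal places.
5.607

axis z_0 = ẑ; lever o_n−o_0 = (5.6073,1.6727,-7.0000)
cross product → J_v[:, 0] = (-1.6727,5.6073,0.0000)
J_ω[:, 0] = z_0
entry J[1][0] = 5.6073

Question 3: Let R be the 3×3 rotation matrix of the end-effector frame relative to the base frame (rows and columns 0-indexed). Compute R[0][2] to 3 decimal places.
0.966

End-effector z-axis (col 2 of R) = (0.9659,-0.2588,-0.0000)
R[0][2] = 0.9659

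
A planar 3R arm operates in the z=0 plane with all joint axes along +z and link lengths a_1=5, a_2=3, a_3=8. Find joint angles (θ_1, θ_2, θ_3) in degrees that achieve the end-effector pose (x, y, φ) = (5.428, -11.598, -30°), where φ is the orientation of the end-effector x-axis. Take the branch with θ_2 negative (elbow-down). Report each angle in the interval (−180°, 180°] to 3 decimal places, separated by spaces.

wrist centre = target − a_3·(cos φ, sin φ) = (-1.5002, -7.5980)
cos θ_2 = (59.9802−5²−3²)/(2·5·3) = 0.8660; θ_2 = -30.0021° (elbow-down)
β = atan2(-7.5980,-1.5002) = -101.1692°; ψ = atan2(-1.5001,7.5980) = -11.1684°
θ_1 = β − ψ = -90.0008°
θ_3 = φ − θ_1 − θ_2 = 90.0029° (wrapped to (-180°,180°])

-90.001 -30.002 90.003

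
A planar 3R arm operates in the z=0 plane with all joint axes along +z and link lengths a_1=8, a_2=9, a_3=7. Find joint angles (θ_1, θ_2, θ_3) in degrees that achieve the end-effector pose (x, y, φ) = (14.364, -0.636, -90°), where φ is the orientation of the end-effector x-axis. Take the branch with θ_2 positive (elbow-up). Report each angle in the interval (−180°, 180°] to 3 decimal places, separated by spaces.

0.001 44.999 -135.000

wrist centre = target − a_3·(cos φ, sin φ) = (14.3640, 6.3640)
cos θ_2 = (246.8250−8²−9²)/(2·8·9) = 0.7071; θ_2 = 44.9991° (elbow-up)
β = atan2(6.3640,14.3640) = 23.8958°; ψ = atan2(6.3639,14.3641) = 23.8953°
θ_1 = β − ψ = 0.0006°
θ_3 = φ − θ_1 − θ_2 = -134.9996° (wrapped to (-180°,180°])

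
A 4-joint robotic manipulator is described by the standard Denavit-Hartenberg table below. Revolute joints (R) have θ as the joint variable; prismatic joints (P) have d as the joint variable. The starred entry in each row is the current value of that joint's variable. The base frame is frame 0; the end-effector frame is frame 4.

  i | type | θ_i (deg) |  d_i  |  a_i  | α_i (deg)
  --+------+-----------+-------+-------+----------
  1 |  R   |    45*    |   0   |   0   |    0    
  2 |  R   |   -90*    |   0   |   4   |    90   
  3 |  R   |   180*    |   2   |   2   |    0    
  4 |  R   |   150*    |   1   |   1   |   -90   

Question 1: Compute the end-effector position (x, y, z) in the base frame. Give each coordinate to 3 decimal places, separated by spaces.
after link 1: o_1 = (0.0000, 0.0000, 0.0000)
after link 2: o_2 = (2.8284, -2.8284, 0.0000)
after link 3: o_3 = (-0.0000, -2.8284, 0.0000)
after link 4: o_4 = (-0.0947, -4.1479, -0.5000)

-0.095 -4.148 -0.500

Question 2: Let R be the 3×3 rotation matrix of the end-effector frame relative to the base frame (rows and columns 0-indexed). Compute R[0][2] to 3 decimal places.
0.354

End-effector z-axis (col 2 of R) = (0.3536,-0.3536,0.8660)
R[0][2] = 0.3536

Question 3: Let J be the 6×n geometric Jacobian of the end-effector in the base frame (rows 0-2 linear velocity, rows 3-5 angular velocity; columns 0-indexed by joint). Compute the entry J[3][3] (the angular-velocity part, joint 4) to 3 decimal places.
-0.707

axis z_3 = (-0.7071,-0.7071,0.0000); lever o_n−o_3 = (-0.0947,-1.3195,-0.5000)
cross product → J_v[:, 3] = (0.3536,-0.3536,0.8660)
J_ω[:, 3] = z_3
entry J[3][3] = -0.7071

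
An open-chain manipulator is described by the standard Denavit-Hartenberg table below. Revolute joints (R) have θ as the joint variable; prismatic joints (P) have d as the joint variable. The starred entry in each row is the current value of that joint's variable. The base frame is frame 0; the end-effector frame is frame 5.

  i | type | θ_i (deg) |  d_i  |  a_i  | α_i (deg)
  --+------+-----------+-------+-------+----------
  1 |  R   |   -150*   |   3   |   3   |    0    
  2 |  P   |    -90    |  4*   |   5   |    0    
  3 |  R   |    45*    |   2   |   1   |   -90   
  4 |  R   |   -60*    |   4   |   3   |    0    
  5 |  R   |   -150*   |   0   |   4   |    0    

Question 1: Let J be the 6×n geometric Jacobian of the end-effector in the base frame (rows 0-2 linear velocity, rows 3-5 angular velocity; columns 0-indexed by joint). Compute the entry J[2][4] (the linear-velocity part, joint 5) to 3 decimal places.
axis z_4 = (-0.2588,-0.9659,0.0000); lever o_n−o_4 = (3.3461,-0.8966,-2.0000)
cross product → J_v[:, 4] = (1.9319,-0.5176,3.4641)
J_ω[:, 4] = z_4
entry J[2][4] = 3.4641

3.464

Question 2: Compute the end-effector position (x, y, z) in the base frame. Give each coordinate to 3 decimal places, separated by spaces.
-5.202 -1.283 9.598

after link 1: o_1 = (-2.5981, -1.5000, 3.0000)
after link 2: o_2 = (-5.0981, 2.8301, 7.0000)
after link 3: o_3 = (-6.0640, 3.0889, 9.0000)
after link 4: o_4 = (-8.5482, -0.3865, 11.5981)
after link 5: o_5 = (-5.2021, -1.2831, 9.5981)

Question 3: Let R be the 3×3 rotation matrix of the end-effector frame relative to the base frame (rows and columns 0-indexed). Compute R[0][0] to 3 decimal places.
End-effector x-axis (col 0 of R) = (0.8365,-0.2241,-0.5000)
R[0][0] = 0.8365

0.837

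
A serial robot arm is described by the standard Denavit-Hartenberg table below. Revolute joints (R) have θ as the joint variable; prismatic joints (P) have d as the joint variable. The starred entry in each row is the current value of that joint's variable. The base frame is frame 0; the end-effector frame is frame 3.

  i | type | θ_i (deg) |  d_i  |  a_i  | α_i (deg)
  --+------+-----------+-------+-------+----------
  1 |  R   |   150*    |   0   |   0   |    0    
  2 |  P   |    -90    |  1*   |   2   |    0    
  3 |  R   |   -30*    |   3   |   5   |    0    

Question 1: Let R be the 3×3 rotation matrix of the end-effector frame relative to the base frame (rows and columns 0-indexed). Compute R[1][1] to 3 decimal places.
0.866

End-effector y-axis (col 1 of R) = (-0.5000,0.8660,0.0000)
R[1][1] = 0.8660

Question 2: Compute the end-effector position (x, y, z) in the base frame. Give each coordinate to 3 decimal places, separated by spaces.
after link 1: o_1 = (0.0000, 0.0000, 0.0000)
after link 2: o_2 = (1.0000, 1.7321, 1.0000)
after link 3: o_3 = (5.3301, 4.2321, 4.0000)

5.330 4.232 4.000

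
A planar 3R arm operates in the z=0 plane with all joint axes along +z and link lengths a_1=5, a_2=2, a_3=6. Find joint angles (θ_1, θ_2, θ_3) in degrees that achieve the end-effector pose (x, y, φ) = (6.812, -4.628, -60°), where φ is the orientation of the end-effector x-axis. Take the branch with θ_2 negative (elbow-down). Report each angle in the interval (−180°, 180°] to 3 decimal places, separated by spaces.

wrist centre = target − a_3·(cos φ, sin φ) = (3.8120, 0.5682)
cos θ_2 = (14.8541−5²−2²)/(2·5·2) = -0.7073; θ_2 = -135.0151° (elbow-down)
β = atan2(0.5682,3.8120) = 8.4771°; ψ = atan2(-1.4138,3.5854) = -21.5209°
θ_1 = β − ψ = 29.9980°
θ_3 = φ − θ_1 − θ_2 = 45.0171° (wrapped to (-180°,180°])

29.998 -135.015 45.017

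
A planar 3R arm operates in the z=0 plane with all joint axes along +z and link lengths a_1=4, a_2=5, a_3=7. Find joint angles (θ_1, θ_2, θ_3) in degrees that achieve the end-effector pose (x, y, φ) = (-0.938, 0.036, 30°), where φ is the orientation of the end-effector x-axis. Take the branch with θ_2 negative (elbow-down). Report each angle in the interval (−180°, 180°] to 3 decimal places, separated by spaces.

-120.003 -59.997 -150.000

wrist centre = target − a_3·(cos φ, sin φ) = (-7.0002, -3.4640)
cos θ_2 = (61.0018−4²−5²)/(2·4·5) = 0.5000; θ_2 = -59.9970° (elbow-down)
β = atan2(-3.4640,-7.0002) = -153.6717°; ψ = atan2(-4.3300,6.5002) = -33.6688°
θ_1 = β − ψ = -120.0029°
θ_3 = φ − θ_1 − θ_2 = -150.0000° (wrapped to (-180°,180°])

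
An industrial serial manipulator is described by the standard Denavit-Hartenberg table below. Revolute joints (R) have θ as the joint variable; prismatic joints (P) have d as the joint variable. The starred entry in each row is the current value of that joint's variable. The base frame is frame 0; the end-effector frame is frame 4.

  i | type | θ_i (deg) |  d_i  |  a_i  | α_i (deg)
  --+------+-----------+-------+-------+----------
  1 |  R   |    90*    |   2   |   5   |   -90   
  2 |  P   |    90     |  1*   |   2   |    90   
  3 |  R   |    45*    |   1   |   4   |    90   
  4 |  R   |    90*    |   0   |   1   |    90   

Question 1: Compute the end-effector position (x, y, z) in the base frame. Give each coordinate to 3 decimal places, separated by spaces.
-3.828 7.000 -2.828

after link 1: o_1 = (0.0000, 5.0000, 2.0000)
after link 2: o_2 = (-1.0000, 5.0000, 0.0000)
after link 3: o_3 = (-3.8284, 6.0000, -2.8284)
after link 4: o_4 = (-3.8284, 7.0000, -2.8284)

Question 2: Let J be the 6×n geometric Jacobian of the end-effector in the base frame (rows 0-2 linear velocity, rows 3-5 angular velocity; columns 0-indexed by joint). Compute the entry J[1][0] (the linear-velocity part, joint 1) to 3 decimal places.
axis z_0 = ẑ; lever o_n−o_0 = (-3.8284,7.0000,-2.8284)
cross product → J_v[:, 0] = (-7.0000,-3.8284,0.0000)
J_ω[:, 0] = z_0
entry J[1][0] = -3.8284

-3.828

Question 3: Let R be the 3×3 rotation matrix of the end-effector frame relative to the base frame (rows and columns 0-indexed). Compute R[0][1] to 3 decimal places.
0.707

End-effector y-axis (col 1 of R) = (0.7071,0.0000,-0.7071)
R[0][1] = 0.7071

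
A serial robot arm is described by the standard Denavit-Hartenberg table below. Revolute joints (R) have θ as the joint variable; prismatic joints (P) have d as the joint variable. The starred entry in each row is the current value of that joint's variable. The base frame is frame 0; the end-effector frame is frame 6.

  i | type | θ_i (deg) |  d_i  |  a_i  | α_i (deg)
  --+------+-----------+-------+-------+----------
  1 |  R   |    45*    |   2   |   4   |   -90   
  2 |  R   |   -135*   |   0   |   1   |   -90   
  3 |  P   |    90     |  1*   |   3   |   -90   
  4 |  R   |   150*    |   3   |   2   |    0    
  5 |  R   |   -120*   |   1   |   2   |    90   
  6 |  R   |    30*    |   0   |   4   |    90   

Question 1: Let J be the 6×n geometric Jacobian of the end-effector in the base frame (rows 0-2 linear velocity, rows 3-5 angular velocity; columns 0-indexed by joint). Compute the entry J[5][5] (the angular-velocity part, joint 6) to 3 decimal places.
0.612

axis z_5 = (0.7866,0.0795,0.6124); lever o_n−o_5 = (2.2553,-1.9873,-2.6390)
cross product → J_v[:, 5] = (1.0073,3.4568,-1.7424)
J_ω[:, 5] = z_5
entry J[5][5] = 0.6124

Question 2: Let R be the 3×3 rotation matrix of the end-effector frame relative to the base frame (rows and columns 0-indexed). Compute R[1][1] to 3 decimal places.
End-effector y-axis (col 1 of R) = (0.7866,0.0795,0.6124)
R[1][1] = 0.0795

0.079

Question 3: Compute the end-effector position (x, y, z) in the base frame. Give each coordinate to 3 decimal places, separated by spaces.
8.205 -0.280 -3.467

after link 1: o_1 = (2.8284, 2.8284, 2.0000)
after link 2: o_2 = (2.3284, 2.3284, 2.7071)
after link 3: o_3 = (4.9497, 0.7071, 3.4142)
after link 4: o_4 = (4.7250, 2.9319, 0.5858)
after link 5: o_5 = (5.9497, 1.7071, -0.8284)
after link 6: o_6 = (8.2050, -0.2802, -3.4674)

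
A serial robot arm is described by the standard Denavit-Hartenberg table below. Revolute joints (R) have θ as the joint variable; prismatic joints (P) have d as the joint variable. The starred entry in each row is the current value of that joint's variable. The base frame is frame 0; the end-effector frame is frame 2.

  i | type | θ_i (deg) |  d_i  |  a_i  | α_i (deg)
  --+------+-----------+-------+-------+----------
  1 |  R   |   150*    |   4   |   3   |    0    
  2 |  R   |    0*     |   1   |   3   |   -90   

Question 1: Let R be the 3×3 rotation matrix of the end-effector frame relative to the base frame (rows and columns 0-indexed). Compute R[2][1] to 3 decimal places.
-1.000

End-effector y-axis (col 1 of R) = (-0.0000,-0.0000,-1.0000)
R[2][1] = -1.0000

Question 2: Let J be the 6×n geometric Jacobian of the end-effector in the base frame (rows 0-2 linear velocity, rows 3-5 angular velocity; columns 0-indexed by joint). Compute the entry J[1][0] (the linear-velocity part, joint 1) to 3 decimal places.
axis z_0 = ẑ; lever o_n−o_0 = (-5.1962,3.0000,5.0000)
cross product → J_v[:, 0] = (-3.0000,-5.1962,0.0000)
J_ω[:, 0] = z_0
entry J[1][0] = -5.1962

-5.196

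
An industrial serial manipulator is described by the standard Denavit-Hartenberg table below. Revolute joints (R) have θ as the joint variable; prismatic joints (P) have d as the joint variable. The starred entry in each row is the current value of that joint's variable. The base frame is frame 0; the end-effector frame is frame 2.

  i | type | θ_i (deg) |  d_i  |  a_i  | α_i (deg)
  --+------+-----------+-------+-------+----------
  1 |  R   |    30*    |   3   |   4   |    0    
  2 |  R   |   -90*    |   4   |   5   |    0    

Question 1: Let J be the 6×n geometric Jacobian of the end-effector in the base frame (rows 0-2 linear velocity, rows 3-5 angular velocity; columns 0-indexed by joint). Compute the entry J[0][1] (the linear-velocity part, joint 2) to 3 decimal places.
4.330

axis z_1 = (0.0000,0.0000,1.0000); lever o_n−o_1 = (2.5000,-4.3301,4.0000)
cross product → J_v[:, 1] = (4.3301,2.5000,-0.0000)
J_ω[:, 1] = z_1
entry J[0][1] = 4.3301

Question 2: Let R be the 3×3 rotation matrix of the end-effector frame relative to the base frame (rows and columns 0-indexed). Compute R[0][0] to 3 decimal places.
0.500

End-effector x-axis (col 0 of R) = (0.5000,-0.8660,0.0000)
R[0][0] = 0.5000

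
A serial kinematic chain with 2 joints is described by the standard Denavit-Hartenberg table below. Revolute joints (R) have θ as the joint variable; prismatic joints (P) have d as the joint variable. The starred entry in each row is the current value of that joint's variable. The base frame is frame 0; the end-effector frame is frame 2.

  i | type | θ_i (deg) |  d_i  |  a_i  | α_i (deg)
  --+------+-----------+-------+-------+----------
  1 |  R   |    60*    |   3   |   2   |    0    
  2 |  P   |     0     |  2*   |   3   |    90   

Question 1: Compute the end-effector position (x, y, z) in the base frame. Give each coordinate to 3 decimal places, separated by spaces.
after link 1: o_1 = (1.0000, 1.7321, 3.0000)
after link 2: o_2 = (2.5000, 4.3301, 5.0000)

2.500 4.330 5.000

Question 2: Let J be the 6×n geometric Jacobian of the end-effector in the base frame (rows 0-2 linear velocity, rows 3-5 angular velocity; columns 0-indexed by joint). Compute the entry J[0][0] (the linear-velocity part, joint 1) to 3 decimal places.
-4.330

axis z_0 = ẑ; lever o_n−o_0 = (2.5000,4.3301,5.0000)
cross product → J_v[:, 0] = (-4.3301,2.5000,0.0000)
J_ω[:, 0] = z_0
entry J[0][0] = -4.3301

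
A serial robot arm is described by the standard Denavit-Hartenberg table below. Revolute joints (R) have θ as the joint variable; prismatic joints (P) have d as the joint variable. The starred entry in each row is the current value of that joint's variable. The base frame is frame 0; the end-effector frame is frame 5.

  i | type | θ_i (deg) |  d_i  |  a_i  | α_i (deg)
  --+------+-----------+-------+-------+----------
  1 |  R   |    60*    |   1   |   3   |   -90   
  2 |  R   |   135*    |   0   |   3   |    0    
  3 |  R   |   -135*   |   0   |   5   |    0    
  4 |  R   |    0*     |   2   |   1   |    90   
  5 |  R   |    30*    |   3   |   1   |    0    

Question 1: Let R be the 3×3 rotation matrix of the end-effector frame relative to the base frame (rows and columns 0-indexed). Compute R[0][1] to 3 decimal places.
-1.000

End-effector y-axis (col 1 of R) = (-1.0000,0.0000,0.0000)
R[0][1] = -1.0000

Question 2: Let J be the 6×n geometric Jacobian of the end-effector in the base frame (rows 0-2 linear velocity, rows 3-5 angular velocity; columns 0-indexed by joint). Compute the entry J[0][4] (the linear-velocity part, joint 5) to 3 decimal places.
axis z_4 = (0.0000,0.0000,1.0000); lever o_n−o_4 = (0.0000,1.0000,3.0000)
cross product → J_v[:, 4] = (-1.0000,0.0000,0.0000)
J_ω[:, 4] = z_4
entry J[0][4] = -1.0000

-1.000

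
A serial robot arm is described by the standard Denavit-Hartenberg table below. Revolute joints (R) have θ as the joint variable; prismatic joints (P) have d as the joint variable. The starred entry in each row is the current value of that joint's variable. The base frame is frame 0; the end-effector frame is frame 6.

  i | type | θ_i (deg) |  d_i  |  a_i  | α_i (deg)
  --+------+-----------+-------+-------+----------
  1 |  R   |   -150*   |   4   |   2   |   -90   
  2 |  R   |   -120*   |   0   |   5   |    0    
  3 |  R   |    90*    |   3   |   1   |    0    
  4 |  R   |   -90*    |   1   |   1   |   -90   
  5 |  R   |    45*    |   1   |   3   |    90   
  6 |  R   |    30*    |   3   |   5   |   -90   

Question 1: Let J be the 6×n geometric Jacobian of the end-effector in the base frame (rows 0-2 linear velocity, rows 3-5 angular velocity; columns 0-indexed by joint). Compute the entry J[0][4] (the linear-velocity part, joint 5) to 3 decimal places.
-4.978

axis z_4 = (-0.7500,-0.4330,0.5000); lever o_n−o_4 = (-0.9930,2.9622,8.0759)
cross product → J_v[:, 4] = (-4.9781,5.5604,-2.6517)
J_ω[:, 4] = z_4
entry J[0][4] = -4.9781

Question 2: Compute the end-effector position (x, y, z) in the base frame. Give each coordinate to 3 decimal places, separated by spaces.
1.123 -0.435 17.772

after link 1: o_1 = (-1.7321, -1.0000, 4.0000)
after link 2: o_2 = (0.4330, 0.2500, 8.3301)
after link 3: o_3 = (1.1830, -2.7811, 8.8301)
after link 4: o_4 = (2.1160, -3.3971, 9.6962)
after link 5: o_5 = (1.2239, -1.4627, 12.0333)
after link 6: o_6 = (1.1230, -0.4349, 17.7720)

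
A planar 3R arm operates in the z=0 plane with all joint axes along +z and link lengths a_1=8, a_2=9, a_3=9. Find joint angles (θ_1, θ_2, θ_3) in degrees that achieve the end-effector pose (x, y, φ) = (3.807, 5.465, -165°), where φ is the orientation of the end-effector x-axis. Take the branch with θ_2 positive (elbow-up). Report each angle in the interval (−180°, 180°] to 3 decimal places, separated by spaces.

wrist centre = target − a_3·(cos φ, sin φ) = (12.5003, 7.7944)
cos θ_2 = (217.0105−8²−9²)/(2·8·9) = 0.5001; θ_2 = 59.9952° (elbow-up)
β = atan2(7.7944,12.5003) = 31.9449°; ψ = atan2(7.7938,12.5007) = 31.9425°
θ_1 = β − ψ = 0.0024°
θ_3 = φ − θ_1 − θ_2 = 135.0024° (wrapped to (-180°,180°])

0.002 59.995 135.002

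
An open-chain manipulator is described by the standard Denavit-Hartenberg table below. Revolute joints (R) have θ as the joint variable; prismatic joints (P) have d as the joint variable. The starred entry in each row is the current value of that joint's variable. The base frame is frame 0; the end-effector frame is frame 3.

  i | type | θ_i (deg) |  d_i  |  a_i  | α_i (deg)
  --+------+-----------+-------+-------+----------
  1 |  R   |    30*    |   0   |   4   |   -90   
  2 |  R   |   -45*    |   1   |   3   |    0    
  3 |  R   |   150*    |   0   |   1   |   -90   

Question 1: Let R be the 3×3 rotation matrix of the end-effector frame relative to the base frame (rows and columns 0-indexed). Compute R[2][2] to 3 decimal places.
0.259

End-effector z-axis (col 2 of R) = (-0.8365,-0.4830,0.2588)
R[2][2] = 0.2588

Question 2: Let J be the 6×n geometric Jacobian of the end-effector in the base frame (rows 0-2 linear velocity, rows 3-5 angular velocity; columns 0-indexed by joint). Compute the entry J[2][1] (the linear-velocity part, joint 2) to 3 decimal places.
axis z_1 = (-0.5000,0.8660,0.0000); lever o_n−o_1 = (1.1130,1.7973,1.1554)
cross product → J_v[:, 1] = (1.0006,0.5777,-1.8625)
J_ω[:, 1] = z_1
entry J[2][1] = -1.8625

-1.863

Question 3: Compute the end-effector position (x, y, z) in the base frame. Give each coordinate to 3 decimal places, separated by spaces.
after link 1: o_1 = (3.4641, 2.0000, 0.0000)
after link 2: o_2 = (4.8012, 3.9267, 2.1213)
after link 3: o_3 = (4.5771, 3.7973, 1.1554)

4.577 3.797 1.155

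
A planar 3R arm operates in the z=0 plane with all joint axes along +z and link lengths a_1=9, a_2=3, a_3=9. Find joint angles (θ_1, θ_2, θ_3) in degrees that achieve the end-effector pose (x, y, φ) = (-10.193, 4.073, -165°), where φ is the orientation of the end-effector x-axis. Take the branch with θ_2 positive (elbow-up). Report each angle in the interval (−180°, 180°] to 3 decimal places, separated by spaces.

89.993 149.990 -44.983

wrist centre = target − a_3·(cos φ, sin φ) = (-1.4997, 6.4024)
cos θ_2 = (43.2394−9²−3²)/(2·9·3) = -0.8659; θ_2 = 149.9900° (elbow-up)
β = atan2(6.4024,-1.4997) = 103.1831°; ψ = atan2(1.5005,6.4022) = 13.1901°
θ_1 = β − ψ = 89.9929°
θ_3 = φ − θ_1 − θ_2 = -44.9829° (wrapped to (-180°,180°])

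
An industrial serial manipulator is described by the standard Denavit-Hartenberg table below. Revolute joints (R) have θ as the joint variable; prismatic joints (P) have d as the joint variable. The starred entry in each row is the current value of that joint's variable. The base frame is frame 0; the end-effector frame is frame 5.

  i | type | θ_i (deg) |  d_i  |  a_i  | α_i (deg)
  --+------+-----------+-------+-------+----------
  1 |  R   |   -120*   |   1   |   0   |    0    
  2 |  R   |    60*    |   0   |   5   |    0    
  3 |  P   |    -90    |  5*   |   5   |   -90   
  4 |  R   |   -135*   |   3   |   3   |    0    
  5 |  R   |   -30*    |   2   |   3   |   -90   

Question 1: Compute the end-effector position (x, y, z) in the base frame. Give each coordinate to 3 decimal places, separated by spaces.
5.017 -8.651 8.898

after link 1: o_1 = (0.0000, 0.0000, 1.0000)
after link 2: o_2 = (2.5000, -4.3301, 1.0000)
after link 3: o_3 = (-1.8301, -6.8301, 6.0000)
after link 4: o_4 = (1.5070, -8.3675, 8.1213)
after link 5: o_5 = (5.0165, -8.6507, 8.8978)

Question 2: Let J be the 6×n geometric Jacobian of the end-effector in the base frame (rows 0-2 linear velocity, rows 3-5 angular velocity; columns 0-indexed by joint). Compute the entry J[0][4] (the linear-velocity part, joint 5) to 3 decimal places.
-0.672

axis z_4 = (0.5000,-0.8660,0.0000); lever o_n−o_4 = (3.5095,-0.2832,0.7765)
cross product → J_v[:, 4] = (-0.6724,-0.3882,2.8978)
J_ω[:, 4] = z_4
entry J[0][4] = -0.6724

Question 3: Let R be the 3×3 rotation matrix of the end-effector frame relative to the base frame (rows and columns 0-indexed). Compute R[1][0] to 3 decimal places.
End-effector x-axis (col 0 of R) = (0.8365,0.4830,0.2588)
R[1][0] = 0.4830

0.483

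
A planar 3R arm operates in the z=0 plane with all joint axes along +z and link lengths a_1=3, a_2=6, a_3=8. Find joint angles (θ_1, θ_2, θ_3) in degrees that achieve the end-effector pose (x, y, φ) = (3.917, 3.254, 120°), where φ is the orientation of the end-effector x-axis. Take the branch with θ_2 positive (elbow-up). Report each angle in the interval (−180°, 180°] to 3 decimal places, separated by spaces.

wrist centre = target − a_3·(cos φ, sin φ) = (7.9170, -3.6742)
cos θ_2 = (76.1787−3²−6²)/(2·3·6) = 0.8661; θ_2 = 29.9944° (elbow-up)
β = atan2(-3.6742,7.9170) = -24.8956°; ψ = atan2(2.9995,8.1964) = 20.1001°
θ_1 = β − ψ = -44.9957°
θ_3 = φ − θ_1 − θ_2 = 135.0013° (wrapped to (-180°,180°])

-44.996 29.994 135.001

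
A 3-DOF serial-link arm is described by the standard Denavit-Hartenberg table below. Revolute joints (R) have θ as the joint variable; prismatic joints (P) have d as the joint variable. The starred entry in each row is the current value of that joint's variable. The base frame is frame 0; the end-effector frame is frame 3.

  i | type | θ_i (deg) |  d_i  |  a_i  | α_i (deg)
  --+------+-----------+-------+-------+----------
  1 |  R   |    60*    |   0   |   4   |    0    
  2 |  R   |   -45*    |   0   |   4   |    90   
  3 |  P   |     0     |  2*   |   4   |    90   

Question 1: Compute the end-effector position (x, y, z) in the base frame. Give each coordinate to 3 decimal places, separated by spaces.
after link 1: o_1 = (2.0000, 3.4641, 0.0000)
after link 2: o_2 = (5.8637, 4.4994, 0.0000)
after link 3: o_3 = (10.2450, 3.6028, 0.0000)

10.245 3.603 0.000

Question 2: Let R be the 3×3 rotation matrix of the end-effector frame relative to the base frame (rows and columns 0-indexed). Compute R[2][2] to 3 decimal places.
End-effector z-axis (col 2 of R) = (0.0000,-0.0000,-1.0000)
R[2][2] = -1.0000

-1.000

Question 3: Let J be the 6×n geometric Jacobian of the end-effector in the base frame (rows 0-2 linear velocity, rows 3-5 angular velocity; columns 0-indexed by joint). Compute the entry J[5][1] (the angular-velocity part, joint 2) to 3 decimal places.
1.000

axis z_1 = (0.0000,0.0000,1.0000); lever o_n−o_1 = (8.2450,0.1387,0.0000)
cross product → J_v[:, 1] = (-0.1387,8.2450,0.0000)
J_ω[:, 1] = z_1
entry J[5][1] = 1.0000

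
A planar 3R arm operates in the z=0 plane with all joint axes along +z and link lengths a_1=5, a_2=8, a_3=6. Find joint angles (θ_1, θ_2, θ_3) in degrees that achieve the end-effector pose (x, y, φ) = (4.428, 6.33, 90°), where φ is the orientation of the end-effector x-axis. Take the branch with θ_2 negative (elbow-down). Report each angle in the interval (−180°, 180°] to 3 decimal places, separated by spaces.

wrist centre = target − a_3·(cos φ, sin φ) = (4.4280, 0.3300)
cos θ_2 = (19.7161−5²−8²)/(2·5·8) = -0.8660; θ_2 = -150.0027° (elbow-down)
β = atan2(0.3300,4.4280) = 4.2621°; ψ = atan2(-3.9997,-1.9284) = -115.7404°
θ_1 = β − ψ = 120.0026°
θ_3 = φ − θ_1 − θ_2 = 120.0001° (wrapped to (-180°,180°])

120.003 -150.003 120.000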